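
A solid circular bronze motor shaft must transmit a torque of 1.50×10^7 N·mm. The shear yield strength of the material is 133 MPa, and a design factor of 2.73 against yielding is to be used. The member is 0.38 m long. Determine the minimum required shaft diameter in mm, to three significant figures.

d = 116 mm

Allowable shear stress τ_allow = 133/2.73 = 48.72 MPa.
For a solid shaft τ = 16T/(πd³), so d³ = 16T/(π τ_allow) = 16×1.5000×10^7/(π×48.72) = 1.568×10^6 mm³.
d = (1.568×10^6)^(1/3) = 116.2 mm.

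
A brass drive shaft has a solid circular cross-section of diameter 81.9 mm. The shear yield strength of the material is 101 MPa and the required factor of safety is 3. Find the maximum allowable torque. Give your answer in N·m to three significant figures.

T_allow = 3630 N·m

τ_allow = 101/3 = 33.67 MPa.
For a solid shaft T_allow = τ_allow·πd³/16; πd³/16 = π×81.9³/16 = 107900 mm³.
T_allow = 33.67×107900 = 3.631×10^6 N·mm = 3631 N·m.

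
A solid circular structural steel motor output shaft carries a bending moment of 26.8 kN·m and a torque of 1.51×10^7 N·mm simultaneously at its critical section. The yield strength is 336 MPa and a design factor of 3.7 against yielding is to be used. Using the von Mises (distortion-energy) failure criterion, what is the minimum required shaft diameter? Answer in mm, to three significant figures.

d = 150 mm

σ_allow = σ_y/n = 336/3.7 = 90.81 MPa.
For a solid shaft σ_b = 32M/(πd³) and τ = 16T/(πd³), so the von Mises stress is σ' = (16/πd³)·√(4M²+3T²).
√(4M²+3T²) = √(4×(2.680×10^7)² + 3×(1.510×10^7)²) = 5.964×10^7 N·mm.
d³ = 16×5.964×10^7/(π×90.81) = 3.345×10^6 mm³.
d = 149.6 mm.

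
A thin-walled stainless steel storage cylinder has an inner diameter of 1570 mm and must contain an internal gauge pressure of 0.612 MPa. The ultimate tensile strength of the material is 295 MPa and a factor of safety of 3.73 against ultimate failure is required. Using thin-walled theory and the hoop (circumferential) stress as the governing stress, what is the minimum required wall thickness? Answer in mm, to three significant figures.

σ_allow = 295/3.73 = 79.09 MPa.
Hoop stress σ_h = pD/(2t), so t = pD/(2σ_allow) = 0.612×1570/(2×79.09) = 6.074 mm.

t = 6.07 mm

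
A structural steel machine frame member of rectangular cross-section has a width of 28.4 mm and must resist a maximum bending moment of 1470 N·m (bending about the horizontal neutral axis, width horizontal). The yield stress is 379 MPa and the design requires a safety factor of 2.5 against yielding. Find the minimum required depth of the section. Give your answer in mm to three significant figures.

h = 45.3 mm

σ_allow = 379/2.5 = 151.6 MPa.
For a rectangular section σ = 6M/(bh²), so h² = 6M/(b σ_allow) = 6×1470000/(28.4×151.6) = 2049 mm².
h = 45.26 mm.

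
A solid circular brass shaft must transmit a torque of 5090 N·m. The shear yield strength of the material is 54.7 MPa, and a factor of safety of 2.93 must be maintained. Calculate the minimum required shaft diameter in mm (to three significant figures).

d = 112 mm

Allowable shear stress τ_allow = 54.7/2.93 = 18.67 MPa.
For a solid shaft τ = 16T/(πd³), so d³ = 16T/(π τ_allow) = 16×5090000/(π×18.67) = 1.389×10^6 mm³.
d = (1.389×10^6)^(1/3) = 111.6 mm.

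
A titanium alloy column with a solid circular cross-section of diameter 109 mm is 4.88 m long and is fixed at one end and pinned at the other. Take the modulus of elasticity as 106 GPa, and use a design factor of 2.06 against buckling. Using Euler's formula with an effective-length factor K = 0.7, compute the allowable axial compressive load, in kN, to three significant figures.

P_allow = 302 kN

I = πd⁴/64 = π×109⁴/64 = 6.929×10^6 mm⁴.
Effective length L_e = KL = 0.7×4.88 m = 3416 mm.
Euler critical load P_cr = π²EI/L_e² = π²×106000×6.929×10^6/3416² = 621200 N.
P_allow = P_cr/n = 621200/2.06 = 301600 N.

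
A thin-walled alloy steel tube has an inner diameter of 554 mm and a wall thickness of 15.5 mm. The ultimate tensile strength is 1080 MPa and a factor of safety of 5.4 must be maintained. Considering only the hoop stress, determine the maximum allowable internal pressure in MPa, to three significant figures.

σ_allow = 1080/5.4 = 200.0 MPa.
σ_h = pD/(2t) → p_allow = 2σ_allow t/D = 2×200.0×15.5/554 = 11.19 MPa.

p_allow = 11.2 MPa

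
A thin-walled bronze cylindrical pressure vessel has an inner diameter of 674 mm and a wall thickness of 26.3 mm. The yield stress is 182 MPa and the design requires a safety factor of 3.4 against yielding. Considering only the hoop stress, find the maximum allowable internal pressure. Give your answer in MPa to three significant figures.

p_allow = 4.18 MPa

σ_allow = 182/3.4 = 53.53 MPa.
σ_h = pD/(2t) → p_allow = 2σ_allow t/D = 2×53.53×26.3/674 = 4.178 MPa.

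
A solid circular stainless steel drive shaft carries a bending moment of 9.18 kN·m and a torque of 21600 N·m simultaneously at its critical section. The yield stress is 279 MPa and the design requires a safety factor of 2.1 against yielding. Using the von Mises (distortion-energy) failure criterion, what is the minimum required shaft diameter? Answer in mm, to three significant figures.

σ_allow = σ_y/n = 279/2.1 = 132.9 MPa.
For a solid shaft σ_b = 32M/(πd³) and τ = 16T/(πd³), so the von Mises stress is σ' = (16/πd³)·√(4M²+3T²).
√(4M²+3T²) = √(4×(9.180×10^6)² + 3×(2.160×10^7)²) = 4.167×10^7 N·mm.
d³ = 16×4.167×10^7/(π×132.9) = 1.598×10^6 mm³.
d = 116.9 mm.

d = 117 mm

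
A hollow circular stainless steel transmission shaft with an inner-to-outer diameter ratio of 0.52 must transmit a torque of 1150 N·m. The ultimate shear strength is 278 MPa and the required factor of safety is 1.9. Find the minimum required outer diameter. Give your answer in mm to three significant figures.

τ_allow = 278/1.9 = 146.3 MPa.
For a hollow shaft τ = 16T/[πd_o³(1−k⁴)] with k = 0.52, so 1−k⁴ = 0.9269.
d_o³ = 16T/[π τ_allow (1−k⁴)] = 16×1150000/(π×146.3×0.9269) = 43190 mm³.
d_o = 35.08 mm.

d_o = 35.1 mm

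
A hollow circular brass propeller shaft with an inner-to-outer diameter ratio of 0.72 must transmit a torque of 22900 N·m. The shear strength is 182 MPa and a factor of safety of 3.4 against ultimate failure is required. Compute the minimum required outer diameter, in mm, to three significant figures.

d_o = 144 mm

τ_allow = 182/3.4 = 53.53 MPa.
For a hollow shaft τ = 16T/[πd_o³(1−k⁴)] with k = 0.72, so 1−k⁴ = 0.7313.
d_o³ = 16T/[π τ_allow (1−k⁴)] = 16×2.2900×10^7/(π×53.53×0.7313) = 2.979×10^6 mm³.
d_o = 143.9 mm.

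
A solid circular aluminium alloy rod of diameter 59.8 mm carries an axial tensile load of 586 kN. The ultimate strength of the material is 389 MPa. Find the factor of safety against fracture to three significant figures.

A = πd²/4 = 2809 mm².
σ = F/A = 586000/2809 = 208.6 MPa.
n = 389/208.6 = 1.864.

n = 1.86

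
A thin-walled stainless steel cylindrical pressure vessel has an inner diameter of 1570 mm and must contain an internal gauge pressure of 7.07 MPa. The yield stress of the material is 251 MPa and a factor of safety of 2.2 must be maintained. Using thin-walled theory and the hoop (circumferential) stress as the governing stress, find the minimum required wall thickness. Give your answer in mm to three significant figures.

t = 48.6 mm

σ_allow = 251/2.2 = 114.1 MPa.
Hoop stress σ_h = pD/(2t), so t = pD/(2σ_allow) = 7.07×1570/(2×114.1) = 48.64 mm.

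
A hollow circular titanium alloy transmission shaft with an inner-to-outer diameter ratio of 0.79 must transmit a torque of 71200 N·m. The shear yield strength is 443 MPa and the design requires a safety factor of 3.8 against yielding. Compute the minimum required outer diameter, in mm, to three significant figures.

d_o = 172 mm

τ_allow = 443/3.8 = 116.6 MPa.
For a hollow shaft τ = 16T/[πd_o³(1−k⁴)] with k = 0.79, so 1−k⁴ = 0.6105.
d_o³ = 16T/[π τ_allow (1−k⁴)] = 16×7.1200×10^7/(π×116.6×0.6105) = 5.095×10^6 mm³.
d_o = 172.1 mm.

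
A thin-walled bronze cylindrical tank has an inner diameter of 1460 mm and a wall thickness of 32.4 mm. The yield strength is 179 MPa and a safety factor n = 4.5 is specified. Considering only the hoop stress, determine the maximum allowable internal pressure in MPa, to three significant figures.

σ_allow = 179/4.5 = 39.78 MPa.
σ_h = pD/(2t) → p_allow = 2σ_allow t/D = 2×39.78×32.4/1460 = 1.765 MPa.

p_allow = 1.77 MPa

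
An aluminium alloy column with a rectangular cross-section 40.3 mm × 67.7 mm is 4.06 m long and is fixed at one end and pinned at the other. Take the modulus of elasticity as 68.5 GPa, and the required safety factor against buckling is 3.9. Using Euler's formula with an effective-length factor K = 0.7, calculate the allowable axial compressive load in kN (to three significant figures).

P_allow = 7.93 kN

Buckling occurs about the weak axis: I_min = h·b³/12 = 67.7×40.3³/12 = 369300 mm⁴ (b = 40.3 mm is the smaller dimension).
Effective length L_e = KL = 0.7×4.06 m = 2842 mm.
Euler critical load P_cr = π²EI/L_e² = π²×68500×369300/2842² = 30910 N.
P_allow = P_cr/n = 30910/3.9 = 7925 N.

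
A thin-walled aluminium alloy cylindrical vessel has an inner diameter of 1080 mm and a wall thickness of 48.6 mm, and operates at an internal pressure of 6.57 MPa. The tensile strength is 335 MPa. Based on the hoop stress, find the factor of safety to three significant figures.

n = 4.59

σ_h = pD/(2t) = 6.57×1080/(2×48.6) = 73.00 MPa.
n = 335/73.00 = 4.589.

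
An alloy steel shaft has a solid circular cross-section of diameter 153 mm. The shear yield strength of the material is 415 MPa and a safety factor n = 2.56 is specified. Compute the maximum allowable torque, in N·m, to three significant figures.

τ_allow = 415/2.56 = 162.1 MPa.
For a solid shaft T_allow = τ_allow·πd³/16; πd³/16 = π×153³/16 = 703200 mm³.
T_allow = 162.1×703200 = 1.140×10^8 N·mm = 114000 N·m.

T_allow = 1.14×10^5 N·m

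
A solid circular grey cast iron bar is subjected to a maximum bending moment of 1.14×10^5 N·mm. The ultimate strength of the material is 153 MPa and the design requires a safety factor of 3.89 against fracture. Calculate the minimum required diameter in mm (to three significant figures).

d = 30.9 mm

σ_allow = 153/3.89 = 39.33 MPa.
For a solid circular section σ = 32M/(πd³), so d³ = 32M/(π σ_allow) = 32×114000/(π×39.33) = 29520 mm³.
d = 30.91 mm.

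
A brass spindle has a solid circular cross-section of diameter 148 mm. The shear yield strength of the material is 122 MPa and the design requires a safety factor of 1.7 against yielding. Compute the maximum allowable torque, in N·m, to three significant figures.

T_allow = 45700 N·m

τ_allow = 122/1.7 = 71.76 MPa.
For a solid shaft T_allow = τ_allow·πd³/16; πd³/16 = π×148³/16 = 636500 mm³.
T_allow = 71.76×636500 = 4.568×10^7 N·mm = 45680 N·m.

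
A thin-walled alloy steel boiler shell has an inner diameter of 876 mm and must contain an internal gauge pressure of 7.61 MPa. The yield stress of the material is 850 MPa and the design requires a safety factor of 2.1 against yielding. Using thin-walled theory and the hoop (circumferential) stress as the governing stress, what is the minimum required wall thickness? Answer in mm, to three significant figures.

σ_allow = 850/2.1 = 404.8 MPa.
Hoop stress σ_h = pD/(2t), so t = pD/(2σ_allow) = 7.61×876/(2×404.8) = 8.235 mm.

t = 8.23 mm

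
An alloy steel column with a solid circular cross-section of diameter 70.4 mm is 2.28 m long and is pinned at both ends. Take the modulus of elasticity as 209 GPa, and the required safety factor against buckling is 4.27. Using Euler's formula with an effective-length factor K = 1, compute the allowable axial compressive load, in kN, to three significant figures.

I = πd⁴/64 = π×70.4⁴/64 = 1.206×10^6 mm⁴.
Effective length L_e = KL = 1×2.28 m = 2280 mm.
Euler critical load P_cr = π²EI/L_e² = π²×209000×1.206×10^6/2280² = 478500 N.
P_allow = P_cr/n = 478500/4.27 = 112000 N.

P_allow = 112 kN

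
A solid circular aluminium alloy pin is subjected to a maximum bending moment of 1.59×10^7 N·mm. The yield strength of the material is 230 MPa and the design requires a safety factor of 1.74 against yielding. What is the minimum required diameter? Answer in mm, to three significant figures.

d = 107 mm

σ_allow = 230/1.74 = 132.2 MPa.
For a solid circular section σ = 32M/(πd³), so d³ = 32M/(π σ_allow) = 32×1.5900×10^7/(π×132.2) = 1.225×10^6 mm³.
d = 107.0 mm.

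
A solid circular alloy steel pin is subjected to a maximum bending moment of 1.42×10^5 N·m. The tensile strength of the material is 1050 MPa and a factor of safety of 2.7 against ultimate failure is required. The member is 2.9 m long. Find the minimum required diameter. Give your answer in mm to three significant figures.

d = 155 mm

σ_allow = 1050/2.7 = 388.9 MPa.
For a solid circular section σ = 32M/(πd³), so d³ = 32M/(π σ_allow) = 32×1.4200×10^8/(π×388.9) = 3.719×10^6 mm³.
d = 154.9 mm.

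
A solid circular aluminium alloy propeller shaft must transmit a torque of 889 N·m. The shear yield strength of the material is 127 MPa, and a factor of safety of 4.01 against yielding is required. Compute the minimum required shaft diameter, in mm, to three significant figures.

d = 52.3 mm

Allowable shear stress τ_allow = 127/4.01 = 31.67 MPa.
For a solid shaft τ = 16T/(πd³), so d³ = 16T/(π τ_allow) = 16×889000/(π×31.67) = 143000 mm³.
d = (143000)^(1/3) = 52.29 mm.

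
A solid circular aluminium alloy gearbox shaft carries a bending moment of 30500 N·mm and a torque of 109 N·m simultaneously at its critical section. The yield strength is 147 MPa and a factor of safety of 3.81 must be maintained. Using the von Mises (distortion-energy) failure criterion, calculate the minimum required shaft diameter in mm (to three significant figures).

σ_allow = σ_y/n = 147/3.81 = 38.58 MPa.
For a solid shaft σ_b = 32M/(πd³) and τ = 16T/(πd³), so the von Mises stress is σ' = (16/πd³)·√(4M²+3T²).
√(4M²+3T²) = √(4×(30500)² + 3×(109000)²) = 198400 N·mm.
d³ = 16×198400/(π×38.58) = 26190 mm³.
d = 29.70 mm.

d = 29.7 mm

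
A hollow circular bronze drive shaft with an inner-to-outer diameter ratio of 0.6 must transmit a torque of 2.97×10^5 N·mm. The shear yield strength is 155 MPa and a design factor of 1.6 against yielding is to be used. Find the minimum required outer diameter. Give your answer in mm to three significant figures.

τ_allow = 155/1.6 = 96.88 MPa.
For a hollow shaft τ = 16T/[πd_o³(1−k⁴)] with k = 0.6, so 1−k⁴ = 0.8704.
d_o³ = 16T/[π τ_allow (1−k⁴)] = 16×297000/(π×96.88×0.8704) = 17940 mm³.
d_o = 26.18 mm.

d_o = 26.2 mm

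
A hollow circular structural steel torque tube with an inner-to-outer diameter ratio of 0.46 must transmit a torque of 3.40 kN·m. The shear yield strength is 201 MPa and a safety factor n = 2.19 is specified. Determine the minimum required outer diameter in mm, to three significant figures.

τ_allow = 201/2.19 = 91.78 MPa.
For a hollow shaft τ = 16T/[πd_o³(1−k⁴)] with k = 0.46, so 1−k⁴ = 0.9552.
d_o³ = 16T/[π τ_allow (1−k⁴)] = 16×3400000/(π×91.78×0.9552) = 197500 mm³.
d_o = 58.24 mm.

d_o = 58.2 mm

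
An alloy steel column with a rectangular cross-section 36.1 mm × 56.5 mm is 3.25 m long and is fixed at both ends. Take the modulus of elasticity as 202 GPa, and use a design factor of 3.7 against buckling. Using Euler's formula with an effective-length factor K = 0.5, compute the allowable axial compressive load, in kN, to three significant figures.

P_allow = 45.2 kN

Buckling occurs about the weak axis: I_min = h·b³/12 = 56.5×36.1³/12 = 221500 mm⁴ (b = 36.1 mm is the smaller dimension).
Effective length L_e = KL = 0.5×3.25 m = 1625 mm.
Euler critical load P_cr = π²EI/L_e² = π²×202000×221500/1625² = 167200 N.
P_allow = P_cr/n = 167200/3.7 = 45200 N.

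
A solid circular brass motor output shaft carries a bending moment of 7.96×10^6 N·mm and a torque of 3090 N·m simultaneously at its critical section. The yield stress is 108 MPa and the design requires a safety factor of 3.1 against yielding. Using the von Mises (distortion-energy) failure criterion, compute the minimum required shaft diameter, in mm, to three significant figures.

d = 135 mm

σ_allow = σ_y/n = 108/3.1 = 34.84 MPa.
For a solid shaft σ_b = 32M/(πd³) and τ = 16T/(πd³), so the von Mises stress is σ' = (16/πd³)·√(4M²+3T²).
√(4M²+3T²) = √(4×(7.960×10^6)² + 3×(3.090×10^6)²) = 1.680×10^7 N·mm.
d³ = 16×1.680×10^7/(π×34.84) = 2.455×10^6 mm³.
d = 134.9 mm.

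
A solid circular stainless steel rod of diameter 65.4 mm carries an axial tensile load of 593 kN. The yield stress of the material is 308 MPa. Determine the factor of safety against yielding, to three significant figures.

A = πd²/4 = 3359 mm².
σ = F/A = 593000/3359 = 176.5 MPa.
n = 308/176.5 = 1.745.

n = 1.74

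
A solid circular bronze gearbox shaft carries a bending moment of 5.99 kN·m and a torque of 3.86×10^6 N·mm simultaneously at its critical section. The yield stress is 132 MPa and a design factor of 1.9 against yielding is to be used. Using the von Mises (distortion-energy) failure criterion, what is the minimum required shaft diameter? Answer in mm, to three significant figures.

d = 100 mm

σ_allow = σ_y/n = 132/1.9 = 69.47 MPa.
For a solid shaft σ_b = 32M/(πd³) and τ = 16T/(πd³), so the von Mises stress is σ' = (16/πd³)·√(4M²+3T²).
√(4M²+3T²) = √(4×(5.990×10^6)² + 3×(3.860×10^6)²) = 1.372×10^7 N·mm.
d³ = 16×1.372×10^7/(π×69.47) = 1.006×10^6 mm³.
d = 100.2 mm.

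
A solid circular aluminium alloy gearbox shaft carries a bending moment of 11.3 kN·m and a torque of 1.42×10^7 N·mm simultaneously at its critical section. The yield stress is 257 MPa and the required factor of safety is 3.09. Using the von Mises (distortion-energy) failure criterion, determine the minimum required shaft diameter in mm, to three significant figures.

d = 127 mm

σ_allow = σ_y/n = 257/3.09 = 83.17 MPa.
For a solid shaft σ_b = 32M/(πd³) and τ = 16T/(πd³), so the von Mises stress is σ' = (16/πd³)·√(4M²+3T²).
√(4M²+3T²) = √(4×(1.130×10^7)² + 3×(1.420×10^7)²) = 3.340×10^7 N·mm.
d³ = 16×3.340×10^7/(π×83.17) = 2.045×10^6 mm³.
d = 126.9 mm.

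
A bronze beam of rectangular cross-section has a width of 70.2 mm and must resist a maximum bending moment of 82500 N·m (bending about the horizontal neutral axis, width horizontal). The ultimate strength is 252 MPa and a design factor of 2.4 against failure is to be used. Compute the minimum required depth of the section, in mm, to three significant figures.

σ_allow = 252/2.4 = 105.0 MPa.
For a rectangular section σ = 6M/(bh²), so h² = 6M/(b σ_allow) = 6×8.2500×10^7/(70.2×105.0) = 67160 mm².
h = 259.1 mm.

h = 259 mm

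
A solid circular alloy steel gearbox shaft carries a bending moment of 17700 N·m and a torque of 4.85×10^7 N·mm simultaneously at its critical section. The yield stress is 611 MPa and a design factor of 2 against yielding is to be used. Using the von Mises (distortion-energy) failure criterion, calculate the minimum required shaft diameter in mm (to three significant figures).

d = 115 mm

σ_allow = σ_y/n = 611/2 = 305.5 MPa.
For a solid shaft σ_b = 32M/(πd³) and τ = 16T/(πd³), so the von Mises stress is σ' = (16/πd³)·√(4M²+3T²).
√(4M²+3T²) = √(4×(1.770×10^7)² + 3×(4.850×10^7)²) = 9.116×10^7 N·mm.
d³ = 16×9.116×10^7/(π×305.5) = 1.520×10^6 mm³.
d = 115.0 mm.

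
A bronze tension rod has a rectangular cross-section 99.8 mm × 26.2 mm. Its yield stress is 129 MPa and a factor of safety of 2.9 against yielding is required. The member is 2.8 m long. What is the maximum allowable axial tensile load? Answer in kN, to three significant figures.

σ_allow = 129/2.9 = 44.48 MPa.
A = 99.8×26.2 = 2615 mm².
F_allow = σ_allow × A = 44.48×2615 = 116300 N.

F_allow = 116 kN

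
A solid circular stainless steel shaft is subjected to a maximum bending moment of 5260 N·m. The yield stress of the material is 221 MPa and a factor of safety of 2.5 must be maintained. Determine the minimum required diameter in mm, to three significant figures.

d = 84.6 mm

σ_allow = 221/2.5 = 88.40 MPa.
For a solid circular section σ = 32M/(πd³), so d³ = 32M/(π σ_allow) = 32×5260000/(π×88.40) = 606100 mm³.
d = 84.63 mm.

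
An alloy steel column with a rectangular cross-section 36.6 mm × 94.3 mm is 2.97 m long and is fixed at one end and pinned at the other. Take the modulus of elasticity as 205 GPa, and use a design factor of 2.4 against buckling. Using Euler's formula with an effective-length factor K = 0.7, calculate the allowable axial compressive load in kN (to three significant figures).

Buckling occurs about the weak axis: I_min = h·b³/12 = 94.3×36.6³/12 = 385300 mm⁴ (b = 36.6 mm is the smaller dimension).
Effective length L_e = KL = 0.7×2.97 m = 2079 mm.
Euler critical load P_cr = π²EI/L_e² = π²×205000×385300/2079² = 180400 N.
P_allow = P_cr/n = 180400/2.4 = 75150 N.

P_allow = 75.1 kN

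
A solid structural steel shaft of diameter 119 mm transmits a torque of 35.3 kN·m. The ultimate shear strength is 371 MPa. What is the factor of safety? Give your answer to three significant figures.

n = 3.48

τ = 16T/(πd³) = 16×3.5300×10^7/(π×119³) = 106.7 MPa.
n = τ_limit/τ = 371/106.7 = 3.478.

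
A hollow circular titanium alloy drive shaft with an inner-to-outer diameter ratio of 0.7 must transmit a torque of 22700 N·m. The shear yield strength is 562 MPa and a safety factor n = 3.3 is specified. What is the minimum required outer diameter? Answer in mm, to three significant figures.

d_o = 96.3 mm

τ_allow = 562/3.3 = 170.3 MPa.
For a hollow shaft τ = 16T/[πd_o³(1−k⁴)] with k = 0.7, so 1−k⁴ = 0.7599.
d_o³ = 16T/[π τ_allow (1−k⁴)] = 16×2.2700×10^7/(π×170.3×0.7599) = 893300 mm³.
d_o = 96.31 mm.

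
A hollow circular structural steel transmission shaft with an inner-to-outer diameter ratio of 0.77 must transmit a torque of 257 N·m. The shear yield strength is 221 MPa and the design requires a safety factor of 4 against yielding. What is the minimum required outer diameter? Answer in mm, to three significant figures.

τ_allow = 221/4 = 55.25 MPa.
For a hollow shaft τ = 16T/[πd_o³(1−k⁴)] with k = 0.77, so 1−k⁴ = 0.6485.
d_o³ = 16T/[π τ_allow (1−k⁴)] = 16×257000/(π×55.25×0.6485) = 36530 mm³.
d_o = 33.18 mm.

d_o = 33.2 mm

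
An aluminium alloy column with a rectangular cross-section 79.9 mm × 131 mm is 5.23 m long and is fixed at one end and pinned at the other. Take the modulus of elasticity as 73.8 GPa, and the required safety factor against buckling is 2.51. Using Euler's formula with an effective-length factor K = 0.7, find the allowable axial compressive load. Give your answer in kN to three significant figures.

Buckling occurs about the weak axis: I_min = h·b³/12 = 131×79.9³/12 = 5.568×10^6 mm⁴ (b = 79.9 mm is the smaller dimension).
Effective length L_e = KL = 0.7×5.23 m = 3661 mm.
Euler critical load P_cr = π²EI/L_e² = π²×73800×5.568×10^6/3661² = 302600 N.
P_allow = P_cr/n = 302600/2.51 = 120600 N.

P_allow = 121 kN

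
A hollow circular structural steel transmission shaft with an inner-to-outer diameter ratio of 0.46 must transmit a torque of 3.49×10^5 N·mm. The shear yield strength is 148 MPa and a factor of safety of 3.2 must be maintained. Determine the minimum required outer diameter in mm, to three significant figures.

τ_allow = 148/3.2 = 46.25 MPa.
For a hollow shaft τ = 16T/[πd_o³(1−k⁴)] with k = 0.46, so 1−k⁴ = 0.9552.
d_o³ = 16T/[π τ_allow (1−k⁴)] = 16×349000/(π×46.25×0.9552) = 40230 mm³.
d_o = 34.27 mm.

d_o = 34.3 mm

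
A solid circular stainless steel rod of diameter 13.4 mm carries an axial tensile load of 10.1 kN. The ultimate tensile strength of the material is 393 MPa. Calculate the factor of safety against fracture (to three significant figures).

A = πd²/4 = 141.0 mm².
σ = F/A = 10100/141.0 = 71.62 MPa.
n = 393/71.62 = 5.487.

n = 5.49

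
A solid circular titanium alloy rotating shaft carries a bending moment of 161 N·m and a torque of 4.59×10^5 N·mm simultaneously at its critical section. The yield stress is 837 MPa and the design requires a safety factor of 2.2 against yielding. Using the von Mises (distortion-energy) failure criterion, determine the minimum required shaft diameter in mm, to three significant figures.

d = 22.6 mm

σ_allow = σ_y/n = 837/2.2 = 380.5 MPa.
For a solid shaft σ_b = 32M/(πd³) and τ = 16T/(πd³), so the von Mises stress is σ' = (16/πd³)·√(4M²+3T²).
√(4M²+3T²) = √(4×(161000)² + 3×(459000)²) = 857700 N·mm.
d³ = 16×857700/(π×380.5) = 11480 mm³.
d = 22.56 mm.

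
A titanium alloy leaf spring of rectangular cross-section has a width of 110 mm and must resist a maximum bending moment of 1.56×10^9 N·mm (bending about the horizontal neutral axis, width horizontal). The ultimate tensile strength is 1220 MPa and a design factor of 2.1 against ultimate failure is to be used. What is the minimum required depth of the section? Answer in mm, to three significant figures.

h = 383 mm

σ_allow = 1220/2.1 = 581.0 MPa.
For a rectangular section σ = 6M/(bh²), so h² = 6M/(b σ_allow) = 6×1.5600×10^9/(110×581.0) = 146500 mm².
h = 382.7 mm.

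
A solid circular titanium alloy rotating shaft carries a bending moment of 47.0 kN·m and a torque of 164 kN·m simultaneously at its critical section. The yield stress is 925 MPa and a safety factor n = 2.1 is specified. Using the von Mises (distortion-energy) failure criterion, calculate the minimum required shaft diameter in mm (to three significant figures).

σ_allow = σ_y/n = 925/2.1 = 440.5 MPa.
For a solid shaft σ_b = 32M/(πd³) and τ = 16T/(πd³), so the von Mises stress is σ' = (16/πd³)·√(4M²+3T²).
√(4M²+3T²) = √(4×(4.700×10^7)² + 3×(1.640×10^8)²) = 2.992×10^8 N·mm.
d³ = 16×2.992×10^8/(π×440.5) = 3.460×10^6 mm³.
d = 151.2 mm.

d = 151 mm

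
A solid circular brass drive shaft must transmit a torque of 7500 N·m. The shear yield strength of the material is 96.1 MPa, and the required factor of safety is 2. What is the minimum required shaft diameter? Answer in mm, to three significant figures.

d = 92.6 mm

Allowable shear stress τ_allow = 96.1/2 = 48.05 MPa.
For a solid shaft τ = 16T/(πd³), so d³ = 16T/(π τ_allow) = 16×7500000/(π×48.05) = 794900 mm³.
d = (794900)^(1/3) = 92.64 mm.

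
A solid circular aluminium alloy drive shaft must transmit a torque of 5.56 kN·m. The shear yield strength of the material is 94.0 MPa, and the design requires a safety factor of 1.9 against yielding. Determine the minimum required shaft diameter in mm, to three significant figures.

d = 83.0 mm

Allowable shear stress τ_allow = 94.0/1.9 = 49.47 MPa.
For a solid shaft τ = 16T/(πd³), so d³ = 16T/(π τ_allow) = 16×5560000/(π×49.47) = 572400 mm³.
d = (572400)^(1/3) = 83.03 mm.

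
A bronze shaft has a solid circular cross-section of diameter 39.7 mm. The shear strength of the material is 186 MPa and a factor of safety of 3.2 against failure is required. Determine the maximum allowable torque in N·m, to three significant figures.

τ_allow = 186/3.2 = 58.12 MPa.
For a solid shaft T_allow = τ_allow·πd³/16; πd³/16 = π×39.7³/16 = 12290 mm³.
T_allow = 58.12×12290 = 714100 N·mm = 714.1 N·m.

T_allow = 714 N·m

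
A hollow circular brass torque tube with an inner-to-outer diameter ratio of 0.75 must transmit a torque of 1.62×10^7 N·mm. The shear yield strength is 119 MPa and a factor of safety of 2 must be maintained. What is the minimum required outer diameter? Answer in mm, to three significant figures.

τ_allow = 119/2 = 59.50 MPa.
For a hollow shaft τ = 16T/[πd_o³(1−k⁴)] with k = 0.75, so 1−k⁴ = 0.6836.
d_o³ = 16T/[π τ_allow (1−k⁴)] = 16×1.6200×10^7/(π×59.50×0.6836) = 2.028×10^6 mm³.
d_o = 126.6 mm.

d_o = 127 mm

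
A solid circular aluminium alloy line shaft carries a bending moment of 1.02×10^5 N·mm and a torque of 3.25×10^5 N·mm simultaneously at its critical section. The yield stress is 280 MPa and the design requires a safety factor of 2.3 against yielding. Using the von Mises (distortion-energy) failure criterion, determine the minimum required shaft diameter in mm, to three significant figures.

σ_allow = σ_y/n = 280/2.3 = 121.7 MPa.
For a solid shaft σ_b = 32M/(πd³) and τ = 16T/(πd³), so the von Mises stress is σ' = (16/πd³)·√(4M²+3T²).
√(4M²+3T²) = √(4×(102000)² + 3×(325000)²) = 598700 N·mm.
d³ = 16×598700/(π×121.7) = 25050 mm³.
d = 29.26 mm.

d = 29.3 mm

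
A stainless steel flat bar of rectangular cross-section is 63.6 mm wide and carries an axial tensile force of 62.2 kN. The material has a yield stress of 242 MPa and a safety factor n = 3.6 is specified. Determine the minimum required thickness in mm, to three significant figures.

t = 14.5 mm

σ_allow = 242/3.6 = 67.22 MPa.
Required area A = F/σ_allow = 62200/67.22 = 925.3 mm².
t = A/w = 925.3/63.6 = 14.55 mm.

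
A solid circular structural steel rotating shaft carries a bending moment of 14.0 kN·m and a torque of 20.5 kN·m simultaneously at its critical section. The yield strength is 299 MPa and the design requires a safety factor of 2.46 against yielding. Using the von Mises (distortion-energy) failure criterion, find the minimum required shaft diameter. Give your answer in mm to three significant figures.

σ_allow = σ_y/n = 299/2.46 = 121.5 MPa.
For a solid shaft σ_b = 32M/(πd³) and τ = 16T/(πd³), so the von Mises stress is σ' = (16/πd³)·√(4M²+3T²).
√(4M²+3T²) = √(4×(1.400×10^7)² + 3×(2.050×10^7)²) = 4.522×10^7 N·mm.
d³ = 16×4.522×10^7/(π×121.5) = 1.895×10^6 mm³.
d = 123.7 mm.

d = 124 mm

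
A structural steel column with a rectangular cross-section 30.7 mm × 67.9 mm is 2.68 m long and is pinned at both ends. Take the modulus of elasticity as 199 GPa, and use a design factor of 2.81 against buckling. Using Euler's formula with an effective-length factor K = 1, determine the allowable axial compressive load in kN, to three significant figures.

P_allow = 15.9 kN

Buckling occurs about the weak axis: I_min = h·b³/12 = 67.9×30.7³/12 = 163700 mm⁴ (b = 30.7 mm is the smaller dimension).
Effective length L_e = KL = 1×2.68 m = 2680 mm.
Euler critical load P_cr = π²EI/L_e² = π²×199000×163700/2680² = 44770 N.
P_allow = P_cr/n = 44770/2.81 = 15930 N.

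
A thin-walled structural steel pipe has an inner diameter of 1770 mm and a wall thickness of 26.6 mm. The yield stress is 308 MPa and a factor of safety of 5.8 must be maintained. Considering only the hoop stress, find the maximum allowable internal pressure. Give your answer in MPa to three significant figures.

σ_allow = 308/5.8 = 53.10 MPa.
σ_h = pD/(2t) → p_allow = 2σ_allow t/D = 2×53.10×26.6/1770 = 1.596 MPa.

p_allow = 1.60 MPa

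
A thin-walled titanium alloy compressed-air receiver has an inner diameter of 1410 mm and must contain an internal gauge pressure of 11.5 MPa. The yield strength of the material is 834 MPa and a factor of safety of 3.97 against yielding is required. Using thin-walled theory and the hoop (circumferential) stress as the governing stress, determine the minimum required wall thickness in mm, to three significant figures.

σ_allow = 834/3.97 = 210.1 MPa.
Hoop stress σ_h = pD/(2t), so t = pD/(2σ_allow) = 11.5×1410/(2×210.1) = 38.59 mm.

t = 38.6 mm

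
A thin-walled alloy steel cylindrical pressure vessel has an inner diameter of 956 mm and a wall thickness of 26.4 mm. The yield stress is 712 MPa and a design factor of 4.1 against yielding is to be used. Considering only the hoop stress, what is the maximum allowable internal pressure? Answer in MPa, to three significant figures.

p_allow = 9.59 MPa

σ_allow = 712/4.1 = 173.7 MPa.
σ_h = pD/(2t) → p_allow = 2σ_allow t/D = 2×173.7×26.4/956 = 9.591 MPa.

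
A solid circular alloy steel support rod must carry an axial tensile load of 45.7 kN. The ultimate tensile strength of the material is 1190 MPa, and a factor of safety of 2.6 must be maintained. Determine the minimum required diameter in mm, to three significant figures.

d = 11.3 mm

Allowable stress σ_allow = 1190/2.6 = 457.7 MPa.
Required area A = F/σ_allow = 45700/457.7 = 99.85 mm².
A = πd²/4 → d = √(4A/π) = 11.28 mm.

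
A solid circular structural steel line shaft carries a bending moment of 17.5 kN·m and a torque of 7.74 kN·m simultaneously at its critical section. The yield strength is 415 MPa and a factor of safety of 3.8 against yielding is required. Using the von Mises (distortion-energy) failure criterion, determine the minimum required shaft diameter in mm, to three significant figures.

d = 120 mm

σ_allow = σ_y/n = 415/3.8 = 109.2 MPa.
For a solid shaft σ_b = 32M/(πd³) and τ = 16T/(πd³), so the von Mises stress is σ' = (16/πd³)·√(4M²+3T²).
√(4M²+3T²) = √(4×(1.750×10^7)² + 3×(7.740×10^6)²) = 3.748×10^7 N·mm.
d³ = 16×3.748×10^7/(π×109.2) = 1.748×10^6 mm³.
d = 120.5 mm.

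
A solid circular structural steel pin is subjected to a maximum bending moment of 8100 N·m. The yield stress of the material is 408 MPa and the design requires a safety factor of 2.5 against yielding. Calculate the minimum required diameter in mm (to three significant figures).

d = 79.7 mm

σ_allow = 408/2.5 = 163.2 MPa.
For a solid circular section σ = 32M/(πd³), so d³ = 32M/(π σ_allow) = 32×8100000/(π×163.2) = 505600 mm³.
d = 79.66 mm.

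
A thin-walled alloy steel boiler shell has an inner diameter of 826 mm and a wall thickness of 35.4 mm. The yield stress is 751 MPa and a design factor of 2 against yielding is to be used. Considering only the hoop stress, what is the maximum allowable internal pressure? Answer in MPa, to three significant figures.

σ_allow = 751/2 = 375.5 MPa.
σ_h = pD/(2t) → p_allow = 2σ_allow t/D = 2×375.5×35.4/826 = 32.19 MPa.

p_allow = 32.2 MPa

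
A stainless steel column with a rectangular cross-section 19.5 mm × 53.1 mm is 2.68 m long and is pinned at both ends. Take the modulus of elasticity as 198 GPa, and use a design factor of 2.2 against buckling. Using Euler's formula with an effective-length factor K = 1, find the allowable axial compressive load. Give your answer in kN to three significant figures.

Buckling occurs about the weak axis: I_min = h·b³/12 = 53.1×19.5³/12 = 32810 mm⁴ (b = 19.5 mm is the smaller dimension).
Effective length L_e = KL = 1×2.68 m = 2680 mm.
Euler critical load P_cr = π²EI/L_e² = π²×198000×32810/2680² = 8927 N.
P_allow = P_cr/n = 8927/2.2 = 4058 N.

P_allow = 4.06 kN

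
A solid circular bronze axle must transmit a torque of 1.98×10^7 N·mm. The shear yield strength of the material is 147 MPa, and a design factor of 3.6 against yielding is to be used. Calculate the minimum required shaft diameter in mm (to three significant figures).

d = 135 mm

Allowable shear stress τ_allow = 147/3.6 = 40.83 MPa.
For a solid shaft τ = 16T/(πd³), so d³ = 16T/(π τ_allow) = 16×1.9800×10^7/(π×40.83) = 2.470×10^6 mm³.
d = (2.470×10^6)^(1/3) = 135.2 mm.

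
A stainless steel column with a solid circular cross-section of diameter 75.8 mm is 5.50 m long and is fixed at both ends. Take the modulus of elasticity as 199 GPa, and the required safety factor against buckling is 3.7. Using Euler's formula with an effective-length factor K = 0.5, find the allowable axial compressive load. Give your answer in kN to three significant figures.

I = πd⁴/64 = π×75.8⁴/64 = 1.620×10^6 mm⁴.
Effective length L_e = KL = 0.5×5.50 m = 2750 mm.
Euler critical load P_cr = π²EI/L_e² = π²×199000×1.620×10^6/2750² = 420900 N.
P_allow = P_cr/n = 420900/3.7 = 113700 N.

P_allow = 114 kN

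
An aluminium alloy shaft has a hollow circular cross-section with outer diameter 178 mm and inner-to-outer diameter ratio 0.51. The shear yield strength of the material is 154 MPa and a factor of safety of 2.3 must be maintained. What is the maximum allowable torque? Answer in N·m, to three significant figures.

T_allow = 69100 N·m

τ_allow = 154/2.3 = 66.96 MPa.
For a hollow shaft T_allow = τ_allow·πd_o³(1−k⁴)/16 with 1−k⁴ = 0.9323, so πd_o³(1−k⁴)/16 = 1.032×10^6 mm³.
T_allow = 66.96×1.032×10^6 = 6.913×10^7 N·mm = 69130 N·m.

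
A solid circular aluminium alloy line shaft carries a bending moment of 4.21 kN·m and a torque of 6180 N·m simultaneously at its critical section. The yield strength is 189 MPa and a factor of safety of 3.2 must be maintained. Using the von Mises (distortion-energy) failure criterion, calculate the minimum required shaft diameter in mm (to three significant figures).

d = 106 mm

σ_allow = σ_y/n = 189/3.2 = 59.06 MPa.
For a solid shaft σ_b = 32M/(πd³) and τ = 16T/(πd³), so the von Mises stress is σ' = (16/πd³)·√(4M²+3T²).
√(4M²+3T²) = √(4×(4.210×10^6)² + 3×(6.180×10^6)²) = 1.362×10^7 N·mm.
d³ = 16×1.362×10^7/(π×59.06) = 1.174×10^6 mm³.
d = 105.5 mm.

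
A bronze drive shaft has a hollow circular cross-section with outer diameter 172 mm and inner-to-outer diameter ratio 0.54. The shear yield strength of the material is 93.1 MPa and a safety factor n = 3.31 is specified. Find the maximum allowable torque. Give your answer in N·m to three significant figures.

τ_allow = 93.1/3.31 = 28.13 MPa.
For a hollow shaft T_allow = τ_allow·πd_o³(1−k⁴)/16 with 1−k⁴ = 0.9150, so πd_o³(1−k⁴)/16 = 914200 mm³.
T_allow = 28.13×914200 = 2.571×10^7 N·mm = 25710 N·m.

T_allow = 25700 N·m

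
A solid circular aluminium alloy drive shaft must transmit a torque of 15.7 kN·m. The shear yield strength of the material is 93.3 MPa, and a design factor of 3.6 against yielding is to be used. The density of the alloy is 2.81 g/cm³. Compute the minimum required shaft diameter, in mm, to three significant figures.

d = 146 mm

Allowable shear stress τ_allow = 93.3/3.6 = 25.92 MPa.
For a solid shaft τ = 16T/(πd³), so d³ = 16T/(π τ_allow) = 16×1.5700×10^7/(π×25.92) = 3.085×10^6 mm³.
d = (3.085×10^6)^(1/3) = 145.6 mm.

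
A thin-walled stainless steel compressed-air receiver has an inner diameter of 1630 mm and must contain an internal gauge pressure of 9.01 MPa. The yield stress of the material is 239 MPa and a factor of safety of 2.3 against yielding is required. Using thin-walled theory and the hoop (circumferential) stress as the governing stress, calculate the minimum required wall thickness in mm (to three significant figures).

σ_allow = 239/2.3 = 103.9 MPa.
Hoop stress σ_h = pD/(2t), so t = pD/(2σ_allow) = 9.01×1630/(2×103.9) = 70.67 mm.

t = 70.7 mm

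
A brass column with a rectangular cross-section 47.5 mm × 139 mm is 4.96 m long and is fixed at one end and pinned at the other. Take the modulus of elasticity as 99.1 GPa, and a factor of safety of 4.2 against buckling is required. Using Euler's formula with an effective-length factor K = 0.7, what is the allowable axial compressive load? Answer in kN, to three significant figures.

P_allow = 24.0 kN

Buckling occurs about the weak axis: I_min = h·b³/12 = 139×47.5³/12 = 1.241×10^6 mm⁴ (b = 47.5 mm is the smaller dimension).
Effective length L_e = KL = 0.7×4.96 m = 3472 mm.
Euler critical load P_cr = π²EI/L_e² = π²×99100×1.241×10^6/3472² = 100700 N.
P_allow = P_cr/n = 100700/4.2 = 23980 N.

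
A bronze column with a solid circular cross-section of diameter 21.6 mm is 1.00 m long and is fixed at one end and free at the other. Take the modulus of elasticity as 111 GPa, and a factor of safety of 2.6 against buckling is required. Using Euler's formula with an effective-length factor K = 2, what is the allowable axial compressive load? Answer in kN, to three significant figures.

I = πd⁴/64 = π×21.6⁴/64 = 10690 mm⁴.
Effective length L_e = KL = 2×1.00 m = 2000 mm.
Euler critical load P_cr = π²EI/L_e² = π²×111000×10690/2000² = 2926 N.
P_allow = P_cr/n = 2926/2.6 = 1126 N.

P_allow = 1.13 kN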